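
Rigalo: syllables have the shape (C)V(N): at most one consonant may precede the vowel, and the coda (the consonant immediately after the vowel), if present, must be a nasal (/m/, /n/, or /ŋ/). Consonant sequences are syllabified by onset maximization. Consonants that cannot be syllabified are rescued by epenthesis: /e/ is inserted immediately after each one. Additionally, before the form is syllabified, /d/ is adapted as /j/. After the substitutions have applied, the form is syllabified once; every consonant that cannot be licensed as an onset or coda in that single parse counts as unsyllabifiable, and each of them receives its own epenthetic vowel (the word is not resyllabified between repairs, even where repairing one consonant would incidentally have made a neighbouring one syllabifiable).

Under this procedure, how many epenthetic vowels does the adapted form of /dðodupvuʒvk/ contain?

After substitution the input is /jðojupvuʒvk/.
The unsyllabifiable consonants are /j/, /p/, /ʒ/, /v/, /k/; each receives one epenthetic vowel.

5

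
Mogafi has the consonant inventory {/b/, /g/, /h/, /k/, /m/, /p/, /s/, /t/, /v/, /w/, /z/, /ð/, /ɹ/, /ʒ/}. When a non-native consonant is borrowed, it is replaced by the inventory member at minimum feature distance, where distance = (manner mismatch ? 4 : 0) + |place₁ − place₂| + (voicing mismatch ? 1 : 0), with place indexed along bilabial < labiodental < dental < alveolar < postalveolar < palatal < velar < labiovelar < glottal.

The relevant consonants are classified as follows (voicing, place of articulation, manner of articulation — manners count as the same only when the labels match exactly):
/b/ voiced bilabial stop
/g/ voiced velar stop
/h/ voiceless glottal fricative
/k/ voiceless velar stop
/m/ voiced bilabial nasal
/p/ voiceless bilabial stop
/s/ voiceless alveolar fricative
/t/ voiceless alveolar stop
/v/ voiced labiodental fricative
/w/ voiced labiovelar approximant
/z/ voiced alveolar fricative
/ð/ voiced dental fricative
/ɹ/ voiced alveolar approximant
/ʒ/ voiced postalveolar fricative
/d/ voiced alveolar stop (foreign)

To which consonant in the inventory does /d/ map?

t

/t/ is closest: same manner (stop), place distance 0 (alveolar→alveolar), voicing differs (+1); total 1. Next closest is /b/ at distance 3.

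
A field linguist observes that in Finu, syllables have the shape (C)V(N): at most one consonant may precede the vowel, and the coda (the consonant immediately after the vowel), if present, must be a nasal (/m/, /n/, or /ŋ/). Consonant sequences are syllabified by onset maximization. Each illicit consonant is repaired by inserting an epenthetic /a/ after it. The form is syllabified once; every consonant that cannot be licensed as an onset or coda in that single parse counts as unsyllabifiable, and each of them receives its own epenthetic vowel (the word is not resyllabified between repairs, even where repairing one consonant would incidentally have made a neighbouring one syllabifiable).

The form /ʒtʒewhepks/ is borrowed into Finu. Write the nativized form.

The consonants /ʒ/, /t/, /w/, /p/, /k/, /s/ cannot be parsed into a legal (C)V(N) syllable (only a nasal (/m/, /n/, or /ŋ/) is licensed in coda position; onsets are limited to one consonant).
Each unlicensed consonant becomes the onset of a new syllable: /ʒ/ → /ʒa/, /t/ → /ta/, /w/ → /wa/, /p/ → /pa/, /k/ → /ka/, /s/ → /sa/.

ʒataʒewahepakasa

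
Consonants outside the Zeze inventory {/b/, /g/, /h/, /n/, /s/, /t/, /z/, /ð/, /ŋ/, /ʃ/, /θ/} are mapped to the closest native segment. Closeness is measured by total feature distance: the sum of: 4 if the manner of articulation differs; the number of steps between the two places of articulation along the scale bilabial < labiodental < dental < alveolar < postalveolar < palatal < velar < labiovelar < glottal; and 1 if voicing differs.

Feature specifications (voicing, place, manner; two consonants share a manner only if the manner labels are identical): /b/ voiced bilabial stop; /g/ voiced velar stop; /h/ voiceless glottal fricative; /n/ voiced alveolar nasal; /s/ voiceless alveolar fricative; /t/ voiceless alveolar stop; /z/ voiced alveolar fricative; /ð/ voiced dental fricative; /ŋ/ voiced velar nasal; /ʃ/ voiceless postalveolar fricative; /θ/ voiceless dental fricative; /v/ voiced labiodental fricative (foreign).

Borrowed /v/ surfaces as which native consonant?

/ð/ is closest: same manner (fricative), place distance 1 (labiodental→dental), same voicing; total 1. Next closest is /z/ at distance 2.

ð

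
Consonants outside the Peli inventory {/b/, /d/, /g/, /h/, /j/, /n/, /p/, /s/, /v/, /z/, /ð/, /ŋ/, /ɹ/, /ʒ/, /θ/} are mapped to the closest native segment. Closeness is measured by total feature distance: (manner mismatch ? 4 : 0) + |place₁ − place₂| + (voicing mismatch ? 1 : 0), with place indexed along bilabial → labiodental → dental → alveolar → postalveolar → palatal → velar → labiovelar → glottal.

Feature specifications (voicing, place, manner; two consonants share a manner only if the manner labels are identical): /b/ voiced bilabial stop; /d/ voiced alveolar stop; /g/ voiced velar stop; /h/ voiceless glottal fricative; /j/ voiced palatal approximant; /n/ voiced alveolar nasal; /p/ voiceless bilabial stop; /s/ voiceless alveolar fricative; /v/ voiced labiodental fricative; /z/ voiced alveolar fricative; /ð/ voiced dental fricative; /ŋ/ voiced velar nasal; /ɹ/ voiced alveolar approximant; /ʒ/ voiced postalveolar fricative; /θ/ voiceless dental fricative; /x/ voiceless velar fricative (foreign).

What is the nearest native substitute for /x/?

h

/h/ is closest: same manner (fricative), place distance 2 (velar→glottal), same voicing; total 2. Next closest is /s/ at distance 3.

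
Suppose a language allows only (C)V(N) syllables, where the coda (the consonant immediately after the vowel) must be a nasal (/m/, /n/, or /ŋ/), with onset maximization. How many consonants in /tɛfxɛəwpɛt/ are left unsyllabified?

3

Under (C)V(N), the unsyllabifiable consonants are /f/, /w/, /t/ (only a nasal (/m/, /n/, or /ŋ/) is licensed in coda position; onsets are limited to one consonant).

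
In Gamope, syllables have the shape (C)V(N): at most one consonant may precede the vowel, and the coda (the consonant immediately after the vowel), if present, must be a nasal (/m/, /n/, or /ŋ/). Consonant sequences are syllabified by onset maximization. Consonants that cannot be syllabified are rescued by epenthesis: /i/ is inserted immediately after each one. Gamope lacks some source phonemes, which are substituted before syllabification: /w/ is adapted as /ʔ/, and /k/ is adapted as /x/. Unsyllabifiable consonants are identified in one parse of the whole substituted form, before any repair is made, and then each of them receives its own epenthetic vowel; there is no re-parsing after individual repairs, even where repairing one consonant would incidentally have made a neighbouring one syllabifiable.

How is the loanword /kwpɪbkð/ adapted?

xiʔipɪbixiði

Substitution: /k/ → /x/, /w/ → /ʔ/, giving /xʔpɪbxð/.
Under (C)V(N), the unsyllabifiable consonants are /x/, /ʔ/, /b/, /x/, /ð/ (only a nasal (/m/, /n/, or /ŋ/) is licensed in coda position; onsets are limited to one consonant).
Each unlicensed consonant becomes the onset of a new syllable: /x/ → /xi/, /ʔ/ → /ʔi/, /b/ → /bi/, /x/ → /xi/, /ð/ → /ði/.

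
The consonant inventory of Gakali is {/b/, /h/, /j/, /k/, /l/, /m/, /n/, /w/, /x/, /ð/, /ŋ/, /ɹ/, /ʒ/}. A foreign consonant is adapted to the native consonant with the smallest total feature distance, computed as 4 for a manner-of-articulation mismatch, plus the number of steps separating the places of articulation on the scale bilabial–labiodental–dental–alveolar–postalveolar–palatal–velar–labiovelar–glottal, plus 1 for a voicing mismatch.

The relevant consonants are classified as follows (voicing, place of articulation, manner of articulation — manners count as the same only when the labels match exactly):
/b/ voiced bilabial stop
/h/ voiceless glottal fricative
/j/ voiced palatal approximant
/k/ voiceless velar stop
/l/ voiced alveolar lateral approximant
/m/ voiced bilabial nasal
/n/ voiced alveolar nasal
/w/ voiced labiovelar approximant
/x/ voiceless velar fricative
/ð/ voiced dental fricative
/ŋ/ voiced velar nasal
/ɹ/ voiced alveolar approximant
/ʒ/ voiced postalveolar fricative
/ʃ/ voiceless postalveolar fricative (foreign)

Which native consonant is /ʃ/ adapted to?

ʒ

/ʒ/ is closest: same manner (fricative), place distance 0 (postalveolar→postalveolar), voicing differs (+1); total 1. Next closest is /x/ at distance 2.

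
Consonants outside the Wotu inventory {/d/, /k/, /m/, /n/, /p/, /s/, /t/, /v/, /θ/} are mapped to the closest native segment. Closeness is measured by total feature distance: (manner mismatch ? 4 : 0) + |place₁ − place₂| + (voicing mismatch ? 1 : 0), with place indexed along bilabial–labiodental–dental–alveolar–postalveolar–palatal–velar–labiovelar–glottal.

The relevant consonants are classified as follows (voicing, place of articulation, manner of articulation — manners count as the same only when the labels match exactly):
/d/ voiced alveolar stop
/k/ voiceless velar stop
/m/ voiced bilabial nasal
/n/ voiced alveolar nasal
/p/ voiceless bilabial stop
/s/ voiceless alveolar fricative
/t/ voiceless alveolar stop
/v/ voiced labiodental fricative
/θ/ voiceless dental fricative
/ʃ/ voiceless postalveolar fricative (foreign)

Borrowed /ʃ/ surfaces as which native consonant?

s

/s/ is closest: same manner (fricative), place distance 1 (postalveolar→alveolar), same voicing; total 1. Next closest is /θ/ at distance 2.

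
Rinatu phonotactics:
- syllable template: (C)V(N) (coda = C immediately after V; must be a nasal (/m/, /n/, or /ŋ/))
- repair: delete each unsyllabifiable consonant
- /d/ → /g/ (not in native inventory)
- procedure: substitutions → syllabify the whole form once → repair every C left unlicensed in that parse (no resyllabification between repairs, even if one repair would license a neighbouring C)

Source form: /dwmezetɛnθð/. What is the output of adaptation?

mezetɛn

Substitution: /d/ → /g/, giving /gwmezetɛnθð/.
Syllabifying with onset maximization leaves /g/, /w/, /θ/, /ð/ stranded (only a nasal (/m/, /n/, or /ŋ/) is licensed in coda position; onsets are limited to one consonant).
Each unlicensed consonant is deleted: /g/, /w/, /θ/, /ð/.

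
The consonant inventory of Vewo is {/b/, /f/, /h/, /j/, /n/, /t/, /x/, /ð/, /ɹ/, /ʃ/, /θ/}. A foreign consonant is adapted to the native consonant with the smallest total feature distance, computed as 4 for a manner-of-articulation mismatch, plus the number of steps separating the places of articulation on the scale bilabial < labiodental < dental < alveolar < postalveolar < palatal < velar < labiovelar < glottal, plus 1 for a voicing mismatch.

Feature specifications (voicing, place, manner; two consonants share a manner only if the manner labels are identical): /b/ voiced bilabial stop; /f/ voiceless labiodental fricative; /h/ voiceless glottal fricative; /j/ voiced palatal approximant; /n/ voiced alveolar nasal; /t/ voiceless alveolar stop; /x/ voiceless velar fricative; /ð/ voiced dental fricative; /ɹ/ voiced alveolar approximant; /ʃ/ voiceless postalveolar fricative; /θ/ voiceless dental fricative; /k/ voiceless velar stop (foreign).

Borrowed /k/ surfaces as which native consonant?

/t/ is closest: same manner (stop), place distance 3 (velar→alveolar), same voicing; total 3. Next closest is /x/ at distance 4.

t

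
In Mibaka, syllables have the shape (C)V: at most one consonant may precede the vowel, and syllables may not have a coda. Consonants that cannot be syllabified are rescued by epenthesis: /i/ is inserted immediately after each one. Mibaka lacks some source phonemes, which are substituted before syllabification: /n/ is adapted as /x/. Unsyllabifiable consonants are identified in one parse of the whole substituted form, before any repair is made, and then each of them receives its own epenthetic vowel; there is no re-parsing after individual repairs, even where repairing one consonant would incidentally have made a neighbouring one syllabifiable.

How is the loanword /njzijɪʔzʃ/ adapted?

Substitution: /n/ → /x/, giving /xjzijɪʔzʃ/.
The consonants /x/, /j/, /ʔ/, /z/, /ʃ/ cannot be parsed into a legal (C)V syllable (no codas are permitted; onsets are limited to one consonant).
Epenthesis after each stranded consonant: /x/ → /xi/, /j/ → /ji/, /ʔ/ → /ʔi/, /z/ → /zi/, /ʃ/ → /ʃi/.

xijizijɪʔiziʃi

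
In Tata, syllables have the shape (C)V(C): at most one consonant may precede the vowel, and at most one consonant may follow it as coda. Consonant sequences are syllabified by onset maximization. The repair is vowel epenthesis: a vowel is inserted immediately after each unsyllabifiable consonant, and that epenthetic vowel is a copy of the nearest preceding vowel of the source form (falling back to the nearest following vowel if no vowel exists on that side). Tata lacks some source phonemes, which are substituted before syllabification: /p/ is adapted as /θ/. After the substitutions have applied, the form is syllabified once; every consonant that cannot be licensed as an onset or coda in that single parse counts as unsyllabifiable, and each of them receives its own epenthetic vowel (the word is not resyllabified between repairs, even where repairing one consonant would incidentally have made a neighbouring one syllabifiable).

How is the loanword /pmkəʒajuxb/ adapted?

θəməkəʒajuxbu

Substitution: /p/ → /θ/, giving /θmkəʒajuxb/.
Under (C)V(C), the unsyllabifiable consonants are /θ/, /m/, /b/ (at most one coda consonant is licensed; onsets are limited to one consonant).
Each unlicensed consonant becomes the onset of a new syllable: /θ/ → /θə/, /m/ → /mə/, /b/ → /bu/.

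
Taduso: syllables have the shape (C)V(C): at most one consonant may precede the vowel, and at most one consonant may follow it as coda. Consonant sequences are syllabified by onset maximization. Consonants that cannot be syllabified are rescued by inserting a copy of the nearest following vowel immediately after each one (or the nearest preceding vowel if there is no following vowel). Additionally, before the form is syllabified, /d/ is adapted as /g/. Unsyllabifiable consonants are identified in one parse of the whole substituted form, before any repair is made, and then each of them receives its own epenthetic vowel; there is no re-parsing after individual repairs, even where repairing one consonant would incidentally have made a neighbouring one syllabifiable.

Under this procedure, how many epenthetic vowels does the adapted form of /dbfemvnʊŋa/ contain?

After substitution the input is /gbfemvnʊŋa/.
The unsyllabifiable consonants are /g/, /b/, /v/; each receives one epenthetic vowel.

3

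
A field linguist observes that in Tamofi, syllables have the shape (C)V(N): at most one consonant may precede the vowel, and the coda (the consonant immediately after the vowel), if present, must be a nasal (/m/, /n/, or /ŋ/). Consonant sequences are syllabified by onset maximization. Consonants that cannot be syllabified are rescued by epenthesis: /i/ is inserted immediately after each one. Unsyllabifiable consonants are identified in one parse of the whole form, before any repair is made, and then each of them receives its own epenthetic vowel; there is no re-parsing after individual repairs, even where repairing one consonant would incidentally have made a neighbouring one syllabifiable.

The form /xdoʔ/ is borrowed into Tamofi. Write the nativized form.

The consonants /x/, /ʔ/ cannot be parsed into a legal (C)V(N) syllable (only a nasal (/m/, /n/, or /ŋ/) is licensed in coda position; onsets are limited to one consonant).
Inserting the epenthetic vowel yields /x/ → /xi/, /ʔ/ → /ʔi/.

xidoʔi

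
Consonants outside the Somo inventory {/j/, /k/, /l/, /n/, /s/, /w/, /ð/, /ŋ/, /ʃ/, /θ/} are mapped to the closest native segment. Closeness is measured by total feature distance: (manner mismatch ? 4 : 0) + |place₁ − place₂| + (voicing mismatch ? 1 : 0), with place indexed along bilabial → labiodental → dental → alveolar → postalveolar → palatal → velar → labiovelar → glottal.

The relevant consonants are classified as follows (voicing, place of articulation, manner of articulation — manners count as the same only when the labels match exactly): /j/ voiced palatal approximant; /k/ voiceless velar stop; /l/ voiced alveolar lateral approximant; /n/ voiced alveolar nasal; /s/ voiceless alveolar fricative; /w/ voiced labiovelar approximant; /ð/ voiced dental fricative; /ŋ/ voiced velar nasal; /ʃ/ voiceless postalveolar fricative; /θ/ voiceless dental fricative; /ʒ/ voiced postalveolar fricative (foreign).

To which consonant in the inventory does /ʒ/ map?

/ʃ/ is closest: same manner (fricative), place distance 0 (postalveolar→postalveolar), voicing differs (+1); total 1. Next closest is /s/ at distance 2.

ʃ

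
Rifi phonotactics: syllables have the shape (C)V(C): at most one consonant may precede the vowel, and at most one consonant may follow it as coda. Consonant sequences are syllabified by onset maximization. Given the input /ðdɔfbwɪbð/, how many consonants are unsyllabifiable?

3

Under (C)V(C), the unsyllabifiable consonants are /ð/, /b/, /ð/ (at most one coda consonant is licensed; onsets are limited to one consonant).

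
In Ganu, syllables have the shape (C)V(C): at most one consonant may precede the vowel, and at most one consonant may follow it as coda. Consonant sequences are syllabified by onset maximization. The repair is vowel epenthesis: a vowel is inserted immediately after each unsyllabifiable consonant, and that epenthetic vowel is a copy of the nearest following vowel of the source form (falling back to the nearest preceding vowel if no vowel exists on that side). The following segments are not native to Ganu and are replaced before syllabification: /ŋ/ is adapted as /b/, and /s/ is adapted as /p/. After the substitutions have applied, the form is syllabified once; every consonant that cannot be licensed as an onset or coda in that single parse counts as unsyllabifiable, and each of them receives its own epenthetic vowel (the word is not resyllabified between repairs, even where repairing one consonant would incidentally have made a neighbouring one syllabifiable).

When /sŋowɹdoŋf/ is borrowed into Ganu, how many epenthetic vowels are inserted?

After substitution the input is /pbowɹdobf/.
The unsyllabifiable consonants are /p/, /ɹ/, /f/; each receives one epenthetic vowel.

3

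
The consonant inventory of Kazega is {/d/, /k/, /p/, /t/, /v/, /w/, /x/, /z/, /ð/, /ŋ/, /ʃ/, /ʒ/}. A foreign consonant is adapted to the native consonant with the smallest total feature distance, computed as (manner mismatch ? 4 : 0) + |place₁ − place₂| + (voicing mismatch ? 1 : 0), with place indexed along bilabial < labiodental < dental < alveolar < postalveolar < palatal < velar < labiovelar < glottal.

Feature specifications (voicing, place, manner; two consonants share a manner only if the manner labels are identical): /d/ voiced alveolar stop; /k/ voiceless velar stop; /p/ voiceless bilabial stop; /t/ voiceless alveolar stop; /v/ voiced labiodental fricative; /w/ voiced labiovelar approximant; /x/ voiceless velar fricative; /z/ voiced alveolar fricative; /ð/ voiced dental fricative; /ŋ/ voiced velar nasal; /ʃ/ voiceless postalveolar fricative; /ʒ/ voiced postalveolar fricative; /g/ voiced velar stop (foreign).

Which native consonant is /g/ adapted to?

k

/k/ is closest: same manner (stop), place distance 0 (velar→velar), voicing differs (+1); total 1. Next closest is /d/ at distance 3.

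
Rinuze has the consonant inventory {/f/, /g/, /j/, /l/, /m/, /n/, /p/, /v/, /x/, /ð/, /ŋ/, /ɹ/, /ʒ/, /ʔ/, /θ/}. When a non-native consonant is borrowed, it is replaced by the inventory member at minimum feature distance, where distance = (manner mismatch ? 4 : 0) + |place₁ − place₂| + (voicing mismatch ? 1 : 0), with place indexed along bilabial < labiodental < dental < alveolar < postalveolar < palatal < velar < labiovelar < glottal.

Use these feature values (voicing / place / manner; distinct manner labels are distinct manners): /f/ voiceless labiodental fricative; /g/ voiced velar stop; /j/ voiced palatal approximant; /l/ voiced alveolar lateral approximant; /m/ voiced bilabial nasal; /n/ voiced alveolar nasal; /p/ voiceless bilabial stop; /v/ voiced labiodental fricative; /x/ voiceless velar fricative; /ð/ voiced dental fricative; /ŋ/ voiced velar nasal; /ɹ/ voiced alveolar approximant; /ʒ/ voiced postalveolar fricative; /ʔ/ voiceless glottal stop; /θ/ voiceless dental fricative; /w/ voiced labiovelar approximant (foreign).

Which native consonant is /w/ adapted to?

/j/ is closest: same manner (approximant), place distance 2 (labiovelar→palatal), same voicing; total 2. Next closest is /ɹ/ at distance 4.

j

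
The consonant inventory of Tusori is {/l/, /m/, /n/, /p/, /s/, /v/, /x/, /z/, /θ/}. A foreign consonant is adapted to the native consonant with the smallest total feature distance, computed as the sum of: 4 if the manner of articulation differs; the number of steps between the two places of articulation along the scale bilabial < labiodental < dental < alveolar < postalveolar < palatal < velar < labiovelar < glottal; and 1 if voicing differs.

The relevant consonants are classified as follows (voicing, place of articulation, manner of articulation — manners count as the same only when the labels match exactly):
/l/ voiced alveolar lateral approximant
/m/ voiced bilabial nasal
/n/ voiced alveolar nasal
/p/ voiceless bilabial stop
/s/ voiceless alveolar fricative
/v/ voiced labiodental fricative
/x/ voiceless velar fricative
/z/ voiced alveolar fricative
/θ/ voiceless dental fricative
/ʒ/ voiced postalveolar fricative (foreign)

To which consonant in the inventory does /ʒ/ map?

/z/ is closest: same manner (fricative), place distance 1 (postalveolar→alveolar), same voicing; total 1. Next closest is /s/ at distance 2.

z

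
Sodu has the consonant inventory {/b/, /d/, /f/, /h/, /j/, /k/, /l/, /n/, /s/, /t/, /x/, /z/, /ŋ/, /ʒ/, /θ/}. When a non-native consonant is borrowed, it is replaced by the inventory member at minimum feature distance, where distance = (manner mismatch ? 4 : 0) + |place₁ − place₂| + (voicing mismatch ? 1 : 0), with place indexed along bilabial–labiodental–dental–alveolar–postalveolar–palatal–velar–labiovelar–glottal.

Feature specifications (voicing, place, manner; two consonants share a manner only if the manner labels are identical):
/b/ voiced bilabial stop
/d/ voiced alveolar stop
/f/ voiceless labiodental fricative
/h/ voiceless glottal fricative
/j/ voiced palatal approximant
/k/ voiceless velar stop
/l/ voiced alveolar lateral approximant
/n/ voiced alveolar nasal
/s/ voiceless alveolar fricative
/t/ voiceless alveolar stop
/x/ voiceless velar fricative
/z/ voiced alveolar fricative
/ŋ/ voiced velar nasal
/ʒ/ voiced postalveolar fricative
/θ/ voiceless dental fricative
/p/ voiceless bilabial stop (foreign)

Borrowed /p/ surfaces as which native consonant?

/b/ is closest: same manner (stop), place distance 0 (bilabial→bilabial), voicing differs (+1); total 1. Next closest is /t/ at distance 3.

b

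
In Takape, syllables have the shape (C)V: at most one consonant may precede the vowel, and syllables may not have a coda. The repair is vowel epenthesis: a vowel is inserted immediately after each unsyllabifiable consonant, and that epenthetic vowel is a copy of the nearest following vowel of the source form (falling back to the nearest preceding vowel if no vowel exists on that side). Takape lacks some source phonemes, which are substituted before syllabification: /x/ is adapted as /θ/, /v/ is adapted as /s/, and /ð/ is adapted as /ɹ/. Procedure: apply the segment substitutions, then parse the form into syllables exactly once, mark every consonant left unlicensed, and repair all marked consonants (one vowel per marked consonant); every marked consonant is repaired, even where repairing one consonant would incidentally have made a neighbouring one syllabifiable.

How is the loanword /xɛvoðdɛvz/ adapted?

Substitution: /x/ → /θ/, /v/ → /s/, /ð/ → /ɹ/, giving /θɛsoɹdɛsz/.
Syllabifying with onset maximization leaves /ɹ/, /s/, /z/ stranded (no codas are permitted; onsets are limited to one consonant).
Inserting the epenthetic vowel yields /ɹ/ → /ɹɛ/, /s/ → /sɛ/, /z/ → /zɛ/.

θɛsoɹɛdɛsɛzɛ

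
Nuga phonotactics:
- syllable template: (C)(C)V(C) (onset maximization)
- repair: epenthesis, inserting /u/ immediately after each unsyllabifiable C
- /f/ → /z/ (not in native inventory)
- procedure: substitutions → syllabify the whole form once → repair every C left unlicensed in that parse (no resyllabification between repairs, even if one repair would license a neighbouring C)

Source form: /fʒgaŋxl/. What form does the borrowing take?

Substitution: /f/ → /z/, giving /zʒgaŋxl/.
Under (C)(C)V(C), the unsyllabifiable consonants are /z/, /x/, /l/ (at most one coda consonant is licensed; onsets may contain at most 2 consonants).
Epenthesis after each stranded consonant: /z/ → /zu/, /x/ → /xu/, /l/ → /lu/.

zuʒgaŋxulu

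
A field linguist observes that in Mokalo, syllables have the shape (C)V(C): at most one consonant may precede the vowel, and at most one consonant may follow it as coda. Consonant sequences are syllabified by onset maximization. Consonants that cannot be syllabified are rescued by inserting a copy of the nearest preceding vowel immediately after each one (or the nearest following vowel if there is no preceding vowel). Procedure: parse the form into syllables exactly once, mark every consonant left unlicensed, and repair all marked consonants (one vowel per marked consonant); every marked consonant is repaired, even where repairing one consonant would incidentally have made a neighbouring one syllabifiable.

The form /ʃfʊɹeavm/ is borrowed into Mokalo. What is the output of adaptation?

The consonants /ʃ/, /m/ cannot be parsed into a legal (C)V(C) syllable (at most one coda consonant is licensed; onsets are limited to one consonant).
Epenthesis after each stranded consonant: /ʃ/ → /ʃʊ/, /m/ → /ma/.

ʃʊfʊɹeavma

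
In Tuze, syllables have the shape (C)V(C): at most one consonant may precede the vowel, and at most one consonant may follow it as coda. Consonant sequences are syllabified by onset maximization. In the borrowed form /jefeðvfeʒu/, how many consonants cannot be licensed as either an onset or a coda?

1

The consonants /v/ cannot be parsed into a legal (C)V(C) syllable (at most one coda consonant is licensed; onsets are limited to one consonant).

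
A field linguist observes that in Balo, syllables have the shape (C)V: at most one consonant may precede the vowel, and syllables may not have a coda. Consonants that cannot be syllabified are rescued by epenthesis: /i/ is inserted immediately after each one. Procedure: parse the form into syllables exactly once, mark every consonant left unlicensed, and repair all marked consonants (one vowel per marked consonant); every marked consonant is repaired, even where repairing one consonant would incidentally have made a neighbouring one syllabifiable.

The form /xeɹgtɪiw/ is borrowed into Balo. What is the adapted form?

Syllabifying with onset maximization leaves /ɹ/, /g/, /w/ stranded (no codas are permitted; onsets are limited to one consonant).
Each unlicensed consonant becomes the onset of a new syllable: /ɹ/ → /ɹi/, /g/ → /gi/, /w/ → /wi/.

xeɹigitɪiwi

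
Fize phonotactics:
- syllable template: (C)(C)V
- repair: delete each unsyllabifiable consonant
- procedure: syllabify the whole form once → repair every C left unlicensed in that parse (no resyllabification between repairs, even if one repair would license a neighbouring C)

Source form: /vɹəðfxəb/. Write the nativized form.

Syllabifying with onset maximization leaves /ð/, /b/ stranded (no codas are permitted; onsets may contain at most 2 consonants).
Deletion applies to /ð/, /b/.

vɹəfxə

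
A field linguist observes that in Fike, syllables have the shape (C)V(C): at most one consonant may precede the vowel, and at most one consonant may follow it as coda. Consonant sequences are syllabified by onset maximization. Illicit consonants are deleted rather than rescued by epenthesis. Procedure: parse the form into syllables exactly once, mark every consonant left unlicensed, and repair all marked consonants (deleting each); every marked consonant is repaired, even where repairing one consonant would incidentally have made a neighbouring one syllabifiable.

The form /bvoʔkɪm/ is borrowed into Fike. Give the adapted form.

voʔkɪm

Under (C)V(C), the unsyllabifiable consonants are /b/ (at most one coda consonant is licensed; onsets are limited to one consonant).
Each unlicensed consonant is deleted: /b/.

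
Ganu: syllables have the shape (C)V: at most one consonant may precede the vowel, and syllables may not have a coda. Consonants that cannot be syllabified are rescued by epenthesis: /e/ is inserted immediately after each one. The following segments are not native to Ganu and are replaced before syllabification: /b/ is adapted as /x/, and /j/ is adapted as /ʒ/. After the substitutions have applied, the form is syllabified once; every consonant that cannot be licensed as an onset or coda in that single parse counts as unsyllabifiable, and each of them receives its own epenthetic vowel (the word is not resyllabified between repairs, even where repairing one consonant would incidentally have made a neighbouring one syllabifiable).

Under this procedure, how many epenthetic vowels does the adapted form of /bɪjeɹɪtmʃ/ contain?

3

After substitution the input is /xɪʒeɹɪtmʃ/.
The unsyllabifiable consonants are /t/, /m/, /ʃ/; each receives one epenthetic vowel.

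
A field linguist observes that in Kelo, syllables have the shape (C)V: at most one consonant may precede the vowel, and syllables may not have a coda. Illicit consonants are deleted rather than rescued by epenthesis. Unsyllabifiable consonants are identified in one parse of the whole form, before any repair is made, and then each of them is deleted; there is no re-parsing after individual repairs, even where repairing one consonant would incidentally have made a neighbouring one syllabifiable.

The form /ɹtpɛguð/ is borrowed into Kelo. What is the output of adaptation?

pɛgu

Under (C)V, the unsyllabifiable consonants are /ɹ/, /t/, /ð/ (no codas are permitted; onsets are limited to one consonant).
Deleting the stranded consonants removes /ɹ/, /t/, /ð/.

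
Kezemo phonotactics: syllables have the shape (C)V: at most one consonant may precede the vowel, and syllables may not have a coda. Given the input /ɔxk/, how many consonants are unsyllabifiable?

Under (C)V, the unsyllabifiable consonants are /x/, /k/ (no codas are permitted; onsets are limited to one consonant).

2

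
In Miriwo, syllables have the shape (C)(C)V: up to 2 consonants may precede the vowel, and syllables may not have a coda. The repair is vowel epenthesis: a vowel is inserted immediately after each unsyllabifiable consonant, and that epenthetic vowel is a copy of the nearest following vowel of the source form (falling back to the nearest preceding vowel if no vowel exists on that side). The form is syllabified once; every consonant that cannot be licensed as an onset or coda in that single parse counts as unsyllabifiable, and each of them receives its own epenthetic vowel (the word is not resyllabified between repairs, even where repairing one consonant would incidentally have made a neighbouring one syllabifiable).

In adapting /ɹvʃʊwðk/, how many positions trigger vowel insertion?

The unsyllabifiable consonants are /ɹ/, /w/, /ð/, /k/; each receives one epenthetic vowel.

4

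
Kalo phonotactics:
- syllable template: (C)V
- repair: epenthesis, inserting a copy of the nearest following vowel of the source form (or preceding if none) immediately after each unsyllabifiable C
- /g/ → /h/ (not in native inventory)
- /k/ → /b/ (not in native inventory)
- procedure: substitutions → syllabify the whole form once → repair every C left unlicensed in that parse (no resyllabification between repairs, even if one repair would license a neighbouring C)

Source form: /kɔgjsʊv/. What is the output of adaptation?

bɔhʊjʊsʊvʊ

Substitution: /k/ → /b/, /g/ → /h/, giving /bɔhjsʊv/.
Under (C)V, the unsyllabifiable consonants are /h/, /j/, /v/ (no codas are permitted; onsets are limited to one consonant).
Each unlicensed consonant becomes the onset of a new syllable: /h/ → /hʊ/, /j/ → /jʊ/, /v/ → /vʊ/.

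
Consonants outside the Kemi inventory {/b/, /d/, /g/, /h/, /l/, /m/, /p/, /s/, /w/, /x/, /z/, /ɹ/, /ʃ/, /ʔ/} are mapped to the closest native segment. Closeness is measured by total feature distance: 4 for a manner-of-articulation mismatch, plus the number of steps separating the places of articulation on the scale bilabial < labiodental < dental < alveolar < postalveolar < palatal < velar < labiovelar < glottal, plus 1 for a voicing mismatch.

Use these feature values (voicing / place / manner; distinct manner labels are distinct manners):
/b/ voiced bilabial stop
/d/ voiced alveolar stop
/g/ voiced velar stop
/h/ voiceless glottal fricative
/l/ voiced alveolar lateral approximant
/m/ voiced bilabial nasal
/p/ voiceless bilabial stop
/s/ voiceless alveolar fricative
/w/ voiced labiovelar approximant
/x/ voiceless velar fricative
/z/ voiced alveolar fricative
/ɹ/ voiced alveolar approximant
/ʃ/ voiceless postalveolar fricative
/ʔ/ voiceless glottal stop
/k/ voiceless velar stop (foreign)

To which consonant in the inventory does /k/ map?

/g/ is closest: same manner (stop), place distance 0 (velar→velar), voicing differs (+1); total 1. Next closest is /ʔ/ at distance 2.

g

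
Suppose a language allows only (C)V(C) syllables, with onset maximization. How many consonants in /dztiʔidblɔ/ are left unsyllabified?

3

The consonants /d/, /z/, /b/ cannot be parsed into a legal (C)V(C) syllable (at most one coda consonant is licensed; onsets are limited to one consonant).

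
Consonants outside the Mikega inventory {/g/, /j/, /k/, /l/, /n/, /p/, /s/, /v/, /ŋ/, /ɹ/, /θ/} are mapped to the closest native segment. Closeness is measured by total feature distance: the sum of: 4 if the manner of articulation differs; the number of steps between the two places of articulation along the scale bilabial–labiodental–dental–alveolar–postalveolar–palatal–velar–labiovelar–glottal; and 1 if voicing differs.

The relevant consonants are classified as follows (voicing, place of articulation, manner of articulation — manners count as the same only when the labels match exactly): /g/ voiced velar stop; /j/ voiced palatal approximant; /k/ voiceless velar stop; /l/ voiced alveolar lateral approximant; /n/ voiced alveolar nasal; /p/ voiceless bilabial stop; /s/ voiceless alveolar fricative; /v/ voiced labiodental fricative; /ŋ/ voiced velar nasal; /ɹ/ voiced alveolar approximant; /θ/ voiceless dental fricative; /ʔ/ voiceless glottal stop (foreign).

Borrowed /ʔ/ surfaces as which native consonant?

/k/ is closest: same manner (stop), place distance 2 (glottal→velar), same voicing; total 2. Next closest is /g/ at distance 3.

k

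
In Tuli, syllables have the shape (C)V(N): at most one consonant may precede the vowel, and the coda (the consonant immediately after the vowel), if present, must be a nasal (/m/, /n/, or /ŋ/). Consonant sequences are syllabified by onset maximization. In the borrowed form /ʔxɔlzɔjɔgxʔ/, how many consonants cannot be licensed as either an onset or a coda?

5

Under (C)V(N), the unsyllabifiable consonants are /ʔ/, /l/, /g/, /x/, /ʔ/ (only a nasal (/m/, /n/, or /ŋ/) is licensed in coda position; onsets are limited to one consonant).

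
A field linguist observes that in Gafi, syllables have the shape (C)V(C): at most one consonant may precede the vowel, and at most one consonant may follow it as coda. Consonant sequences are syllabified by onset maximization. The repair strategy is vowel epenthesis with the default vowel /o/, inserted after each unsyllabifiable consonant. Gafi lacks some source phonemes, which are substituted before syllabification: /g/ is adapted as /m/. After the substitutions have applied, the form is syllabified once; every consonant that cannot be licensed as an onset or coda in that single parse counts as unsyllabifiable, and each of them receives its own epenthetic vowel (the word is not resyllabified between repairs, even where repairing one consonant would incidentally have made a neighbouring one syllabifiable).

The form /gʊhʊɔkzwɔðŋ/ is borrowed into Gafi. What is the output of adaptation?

Substitution: /g/ → /m/, giving /mʊhʊɔkzwɔðŋ/.
Syllabifying with onset maximization leaves /z/, /ŋ/ stranded (at most one coda consonant is licensed; onsets are limited to one consonant).
Epenthesis after each stranded consonant: /z/ → /zo/, /ŋ/ → /ŋo/.

mʊhʊɔkzowɔðŋo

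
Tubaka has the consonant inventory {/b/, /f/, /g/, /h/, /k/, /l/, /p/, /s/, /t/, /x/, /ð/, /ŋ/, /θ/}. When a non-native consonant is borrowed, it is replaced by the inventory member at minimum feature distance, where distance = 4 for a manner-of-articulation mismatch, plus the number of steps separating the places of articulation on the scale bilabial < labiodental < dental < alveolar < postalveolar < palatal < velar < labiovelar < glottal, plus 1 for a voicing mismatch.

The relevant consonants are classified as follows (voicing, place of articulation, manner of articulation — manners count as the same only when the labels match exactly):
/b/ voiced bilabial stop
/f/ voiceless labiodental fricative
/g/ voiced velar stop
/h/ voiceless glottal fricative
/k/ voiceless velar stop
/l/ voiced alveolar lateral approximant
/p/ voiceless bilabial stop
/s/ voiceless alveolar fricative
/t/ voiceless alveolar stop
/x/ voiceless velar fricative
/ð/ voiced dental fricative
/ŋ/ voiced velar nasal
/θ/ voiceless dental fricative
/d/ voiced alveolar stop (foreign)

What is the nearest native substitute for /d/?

t

/t/ is closest: same manner (stop), place distance 0 (alveolar→alveolar), voicing differs (+1); total 1. Next closest is /b/ at distance 3.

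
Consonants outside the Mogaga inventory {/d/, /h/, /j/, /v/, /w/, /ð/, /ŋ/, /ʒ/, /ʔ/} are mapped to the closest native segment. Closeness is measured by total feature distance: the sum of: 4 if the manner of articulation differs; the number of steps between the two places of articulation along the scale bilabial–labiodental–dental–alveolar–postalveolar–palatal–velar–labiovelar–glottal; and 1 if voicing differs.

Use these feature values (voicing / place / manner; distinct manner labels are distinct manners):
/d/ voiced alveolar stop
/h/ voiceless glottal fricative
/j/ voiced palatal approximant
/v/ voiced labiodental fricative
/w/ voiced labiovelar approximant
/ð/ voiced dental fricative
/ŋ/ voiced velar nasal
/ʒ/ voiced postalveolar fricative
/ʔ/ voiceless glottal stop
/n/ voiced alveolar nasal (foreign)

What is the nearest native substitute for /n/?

ŋ

/ŋ/ is closest: same manner (nasal), place distance 3 (alveolar→velar), same voicing; total 3. Next closest is /d/ at distance 4.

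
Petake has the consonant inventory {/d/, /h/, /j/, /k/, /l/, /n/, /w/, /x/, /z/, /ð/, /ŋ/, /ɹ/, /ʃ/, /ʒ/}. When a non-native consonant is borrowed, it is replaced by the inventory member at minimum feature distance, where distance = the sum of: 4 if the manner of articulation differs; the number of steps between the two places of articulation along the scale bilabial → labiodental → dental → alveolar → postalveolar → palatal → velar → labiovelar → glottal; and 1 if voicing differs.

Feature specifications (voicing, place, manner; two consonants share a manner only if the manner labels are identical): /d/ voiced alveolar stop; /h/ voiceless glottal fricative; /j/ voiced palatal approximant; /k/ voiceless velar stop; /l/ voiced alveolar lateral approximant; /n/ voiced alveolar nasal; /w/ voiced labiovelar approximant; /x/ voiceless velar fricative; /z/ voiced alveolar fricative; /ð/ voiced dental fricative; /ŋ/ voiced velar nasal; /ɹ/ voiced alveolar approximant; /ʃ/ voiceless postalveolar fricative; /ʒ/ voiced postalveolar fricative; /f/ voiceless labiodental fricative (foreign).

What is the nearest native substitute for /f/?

ð

/ð/ is closest: same manner (fricative), place distance 1 (labiodental→dental), voicing differs (+1); total 2. Next closest is /z/ at distance 3.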